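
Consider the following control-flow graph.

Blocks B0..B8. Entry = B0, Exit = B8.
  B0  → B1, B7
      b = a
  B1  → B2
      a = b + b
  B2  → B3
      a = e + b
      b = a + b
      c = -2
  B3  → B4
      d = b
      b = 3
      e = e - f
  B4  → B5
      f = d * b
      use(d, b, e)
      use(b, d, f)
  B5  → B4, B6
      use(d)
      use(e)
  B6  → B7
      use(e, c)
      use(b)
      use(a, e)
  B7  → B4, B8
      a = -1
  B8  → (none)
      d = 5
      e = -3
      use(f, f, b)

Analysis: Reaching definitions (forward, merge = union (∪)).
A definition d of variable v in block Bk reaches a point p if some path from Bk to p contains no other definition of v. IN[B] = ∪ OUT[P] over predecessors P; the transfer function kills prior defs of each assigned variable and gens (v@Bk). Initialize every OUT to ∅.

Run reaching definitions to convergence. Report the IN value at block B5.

Per-block solution:
  B0:  IN={}  OUT={b@B0}
  B1:  IN={b@B0}  OUT={a@B1, b@B0}
  B2:  IN={a@B1, b@B0}  OUT={a@B2, b@B2, c@B2}
  B3:  IN={a@B2, b@B2, c@B2}  OUT={a@B2, b@B3, c@B2, d@B3, e@B3}
  B4:  IN={a@B2, a@B7, b@B0, b@B3, c@B2, d@B3, e@B3, f@B4}  OUT={a@B2, a@B7, b@B0, b@B3, c@B2, d@B3, e@B3, f@B4}
  B5:  IN={a@B2, a@B7, b@B0, b@B3, c@B2, d@B3, e@B3, f@B4}  OUT={a@B2, a@B7, b@B0, b@B3, c@B2, d@B3, e@B3, f@B4}
  B6:  IN={a@B2, a@B7, b@B0, b@B3, c@B2, d@B3, e@B3, f@B4}  OUT={a@B2, a@B7, b@B0, b@B3, c@B2, d@B3, e@B3, f@B4}
  B7:  IN={a@B2, a@B7, b@B0, b@B3, c@B2, d@B3, e@B3, f@B4}  OUT={a@B7, b@B0, b@B3, c@B2, d@B3, e@B3, f@B4}
  B8:  IN={a@B7, b@B0, b@B3, c@B2, d@B3, e@B3, f@B4}  OUT={a@B7, b@B0, b@B3, c@B2, d@B8, e@B8, f@B4}

Merge at B5: IN[B5] = OUT[B4] = {a@B2, a@B7, b@B0, b@B3, c@B2, d@B3, e@B3, f@B4}

Answer: {a@B2, a@B7, b@B0, b@B3, c@B2, d@B3, e@B3, f@B4}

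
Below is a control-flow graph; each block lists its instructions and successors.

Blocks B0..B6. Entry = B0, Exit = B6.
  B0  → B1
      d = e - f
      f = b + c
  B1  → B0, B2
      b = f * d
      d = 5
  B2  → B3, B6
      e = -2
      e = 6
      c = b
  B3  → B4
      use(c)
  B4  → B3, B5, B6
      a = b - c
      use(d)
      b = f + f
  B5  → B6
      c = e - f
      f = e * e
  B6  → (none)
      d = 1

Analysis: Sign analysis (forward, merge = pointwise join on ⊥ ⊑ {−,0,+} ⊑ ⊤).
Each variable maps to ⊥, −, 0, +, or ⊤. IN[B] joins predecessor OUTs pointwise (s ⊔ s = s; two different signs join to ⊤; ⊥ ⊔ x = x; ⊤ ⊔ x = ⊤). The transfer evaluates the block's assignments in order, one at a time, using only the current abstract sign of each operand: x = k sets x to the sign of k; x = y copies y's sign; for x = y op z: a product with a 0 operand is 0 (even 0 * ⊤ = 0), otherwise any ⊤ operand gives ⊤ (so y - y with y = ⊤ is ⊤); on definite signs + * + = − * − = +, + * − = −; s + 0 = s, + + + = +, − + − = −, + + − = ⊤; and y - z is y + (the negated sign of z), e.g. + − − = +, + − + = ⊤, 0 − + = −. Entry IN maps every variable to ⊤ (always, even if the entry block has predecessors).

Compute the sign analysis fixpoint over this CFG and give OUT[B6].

Fixpoint table:
  B0: | IN=(all ⊤) | OUT=(all ⊤)
  B1: | IN=(all ⊤) | OUT={d:+; rest ⊤}
  B2: | IN={d:+; rest ⊤} | OUT={d:+, e:+; rest ⊤}
  B3: | IN={d:+, e:+; rest ⊤} | OUT={d:+, e:+; rest ⊤}
  B4: | IN={d:+, e:+; rest ⊤} | OUT={d:+, e:+; rest ⊤}
  B5: | IN={d:+, e:+; rest ⊤} | OUT={d:+, e:+, f:+; rest ⊤}
  B6: | IN={d:+, e:+; rest ⊤} | OUT={d:+, e:+; rest ⊤}

Merge at B6: IN[B6] = OUT[B2] ⊔ OUT[B4] ⊔ OUT[B5] = {a: ⊤, b: ⊤, c: ⊤, d: +, e: +, f: ⊤}
Applying B6's transfer function to that IN value gives OUT[B6] (row B6 above).

Answer: {a: ⊤, b: ⊤, c: ⊤, d: +, e: +, f: ⊤}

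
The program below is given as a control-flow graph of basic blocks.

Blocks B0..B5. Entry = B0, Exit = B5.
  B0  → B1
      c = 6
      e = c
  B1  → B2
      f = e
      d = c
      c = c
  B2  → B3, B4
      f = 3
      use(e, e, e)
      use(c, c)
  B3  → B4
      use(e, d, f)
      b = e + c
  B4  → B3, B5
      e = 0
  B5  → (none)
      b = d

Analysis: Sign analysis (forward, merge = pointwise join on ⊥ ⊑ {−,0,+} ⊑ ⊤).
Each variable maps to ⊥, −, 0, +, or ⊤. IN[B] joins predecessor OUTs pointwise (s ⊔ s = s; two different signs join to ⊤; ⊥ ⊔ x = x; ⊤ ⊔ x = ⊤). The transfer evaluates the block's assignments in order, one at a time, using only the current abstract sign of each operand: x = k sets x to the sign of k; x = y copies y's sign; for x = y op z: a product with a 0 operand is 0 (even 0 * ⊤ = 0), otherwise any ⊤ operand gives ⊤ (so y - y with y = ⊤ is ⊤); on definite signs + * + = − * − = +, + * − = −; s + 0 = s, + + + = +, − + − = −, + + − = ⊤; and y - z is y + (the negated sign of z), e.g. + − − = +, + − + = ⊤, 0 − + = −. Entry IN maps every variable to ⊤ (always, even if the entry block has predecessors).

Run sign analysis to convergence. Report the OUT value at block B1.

Per-block solution:
  B0:  IN=(all ⊤)  OUT={c:+, e:+; rest ⊤}
  B1:  IN={c:+, e:+; rest ⊤}  OUT={c:+, d:+, e:+, f:+; rest ⊤}
  B2:  IN={c:+, d:+, e:+, f:+; rest ⊤}  OUT={c:+, d:+, e:+, f:+; rest ⊤}
  B3:  IN={c:+, d:+, f:+; rest ⊤}  OUT={c:+, d:+, f:+; rest ⊤}
  B4:  IN={c:+, d:+, f:+; rest ⊤}  OUT={c:+, d:+, e:0, f:+; rest ⊤}
  B5:  IN={c:+, d:+, e:0, f:+; rest ⊤}  OUT={b:+, c:+, d:+, e:0, f:+; rest ⊤}

Merge at B1: IN[B1] = OUT[B0] = {a: ⊤, b: ⊤, c: +, d: ⊤, e: +, f: ⊤}
Applying B1's transfer function to that IN value gives OUT[B1] (row B1 above).

Answer: {a: ⊤, b: ⊤, c: +, d: +, e: +, f: +}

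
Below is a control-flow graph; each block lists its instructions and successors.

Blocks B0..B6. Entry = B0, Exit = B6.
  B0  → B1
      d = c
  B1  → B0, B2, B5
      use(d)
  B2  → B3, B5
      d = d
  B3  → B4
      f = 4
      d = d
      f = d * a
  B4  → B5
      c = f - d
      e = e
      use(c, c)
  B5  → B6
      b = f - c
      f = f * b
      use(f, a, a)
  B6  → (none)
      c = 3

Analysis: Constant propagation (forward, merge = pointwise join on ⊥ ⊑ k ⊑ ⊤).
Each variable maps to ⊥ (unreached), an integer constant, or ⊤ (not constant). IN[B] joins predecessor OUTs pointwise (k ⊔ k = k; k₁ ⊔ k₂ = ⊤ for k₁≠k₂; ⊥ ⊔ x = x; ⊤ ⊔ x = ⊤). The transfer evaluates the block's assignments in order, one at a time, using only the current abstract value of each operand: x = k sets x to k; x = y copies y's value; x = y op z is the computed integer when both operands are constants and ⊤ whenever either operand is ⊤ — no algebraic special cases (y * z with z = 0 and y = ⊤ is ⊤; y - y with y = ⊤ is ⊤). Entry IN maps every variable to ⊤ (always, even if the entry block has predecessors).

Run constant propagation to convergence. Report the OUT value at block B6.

Converged values:
  B0:   IN=(all ⊤)   OUT=(all ⊤)
  B1:   IN=(all ⊤)   OUT=(all ⊤)
  B2:   IN=(all ⊤)   OUT=(all ⊤)
  B3:   IN=(all ⊤)   OUT=(all ⊤)
  B4:   IN=(all ⊤)   OUT=(all ⊤)
  B5:   IN=(all ⊤)   OUT=(all ⊤)
  B6:   IN=(all ⊤)   OUT={c:3; rest ⊤}

Merge at B6: IN[B6] = OUT[B5] = {a: ⊤, b: ⊤, c: ⊤, d: ⊤, e: ⊤, f: ⊤}
Applying B6's transfer function to that IN value gives OUT[B6] (row B6 above).

Answer: {a: ⊤, b: ⊤, c: 3, d: ⊤, e: ⊤, f: ⊤}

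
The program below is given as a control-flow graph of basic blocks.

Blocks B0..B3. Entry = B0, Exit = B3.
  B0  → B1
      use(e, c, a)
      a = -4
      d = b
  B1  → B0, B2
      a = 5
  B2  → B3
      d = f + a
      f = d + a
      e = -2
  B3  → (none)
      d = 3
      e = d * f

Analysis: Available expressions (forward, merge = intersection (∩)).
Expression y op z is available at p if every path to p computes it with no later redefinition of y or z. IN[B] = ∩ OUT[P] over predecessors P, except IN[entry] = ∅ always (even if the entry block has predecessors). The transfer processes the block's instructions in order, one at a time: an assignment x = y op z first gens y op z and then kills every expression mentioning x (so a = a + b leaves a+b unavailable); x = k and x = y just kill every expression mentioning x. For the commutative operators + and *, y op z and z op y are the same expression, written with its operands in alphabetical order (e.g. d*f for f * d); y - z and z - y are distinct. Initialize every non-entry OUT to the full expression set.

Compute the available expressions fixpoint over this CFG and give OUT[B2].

Converged values:
  B0:  IN={}  OUT={}
  B1:  IN={}  OUT={}
  B2:  IN={}  OUT={a+d}
  B3:  IN={a+d}  OUT={d*f}

Merge at B2: IN[B2] = OUT[B1] = {}
Applying B2's transfer function to that IN value gives OUT[B2] (row B2 above).

Answer: {a+d}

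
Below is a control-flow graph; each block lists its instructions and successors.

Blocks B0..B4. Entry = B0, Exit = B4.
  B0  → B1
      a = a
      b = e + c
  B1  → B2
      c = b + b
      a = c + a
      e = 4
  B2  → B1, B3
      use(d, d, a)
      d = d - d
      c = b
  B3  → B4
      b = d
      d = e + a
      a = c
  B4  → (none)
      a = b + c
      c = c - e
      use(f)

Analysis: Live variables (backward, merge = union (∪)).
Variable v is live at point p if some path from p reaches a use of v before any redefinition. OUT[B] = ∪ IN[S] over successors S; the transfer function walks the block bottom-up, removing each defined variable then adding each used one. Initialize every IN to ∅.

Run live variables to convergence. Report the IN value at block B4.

Fixpoint table:
  B0: | IN={a, c, d, e, f} | OUT={a, b, d, f}
  B1: | IN={a, b, d, f} | OUT={a, b, d, e, f}
  B2: | IN={a, b, d, e, f} | OUT={a, b, c, d, e, f}
  B3: | IN={a, c, d, e, f} | OUT={b, c, e, f}
  B4: | IN={b, c, e, f} | OUT={}

B4 is the boundary node: OUT[B4] = {}
Applying B4's transfer function to that OUT value gives IN[B4] (row B4 above).

Answer: {b, c, e, f}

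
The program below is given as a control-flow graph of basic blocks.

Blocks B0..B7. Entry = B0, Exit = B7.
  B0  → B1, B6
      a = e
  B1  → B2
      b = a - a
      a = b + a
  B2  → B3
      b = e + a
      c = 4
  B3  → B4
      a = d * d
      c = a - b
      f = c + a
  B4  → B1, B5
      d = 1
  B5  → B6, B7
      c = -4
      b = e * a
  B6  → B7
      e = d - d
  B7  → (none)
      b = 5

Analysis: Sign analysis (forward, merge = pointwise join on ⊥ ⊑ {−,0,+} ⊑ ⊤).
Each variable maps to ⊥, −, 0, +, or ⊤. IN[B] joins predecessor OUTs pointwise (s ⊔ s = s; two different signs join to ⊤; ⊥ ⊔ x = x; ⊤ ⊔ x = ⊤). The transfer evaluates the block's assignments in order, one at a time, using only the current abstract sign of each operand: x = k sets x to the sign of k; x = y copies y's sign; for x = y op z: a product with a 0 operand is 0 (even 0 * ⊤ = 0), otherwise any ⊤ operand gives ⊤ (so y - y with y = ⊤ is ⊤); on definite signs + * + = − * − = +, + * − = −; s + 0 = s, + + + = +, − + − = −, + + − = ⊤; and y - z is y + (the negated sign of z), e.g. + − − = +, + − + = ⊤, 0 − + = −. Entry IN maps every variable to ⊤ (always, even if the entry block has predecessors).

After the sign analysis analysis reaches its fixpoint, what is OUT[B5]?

Answer: {a: ⊤, b: ⊤, c: -, d: +, e: ⊤, f: ⊤}

Trace:
Fixpoint table:
  B0:  IN=(all ⊤)  OUT=(all ⊤)
  B1:  IN=(all ⊤)  OUT=(all ⊤)
  B2:  IN=(all ⊤)  OUT={c:+; rest ⊤}
  B3:  IN={c:+; rest ⊤}  OUT=(all ⊤)
  B4:  IN=(all ⊤)  OUT={d:+; rest ⊤}
  B5:  IN={d:+; rest ⊤}  OUT={c:-, d:+; rest ⊤}
  B6:  IN=(all ⊤)  OUT=(all ⊤)
  B7:  IN=(all ⊤)  OUT={b:+; rest ⊤}

Merge at B5: IN[B5] = OUT[B4] = {a: ⊤, b: ⊤, c: ⊤, d: +, e: ⊤, f: ⊤}
Applying B5's transfer function to that IN value gives OUT[B5] (row B5 above).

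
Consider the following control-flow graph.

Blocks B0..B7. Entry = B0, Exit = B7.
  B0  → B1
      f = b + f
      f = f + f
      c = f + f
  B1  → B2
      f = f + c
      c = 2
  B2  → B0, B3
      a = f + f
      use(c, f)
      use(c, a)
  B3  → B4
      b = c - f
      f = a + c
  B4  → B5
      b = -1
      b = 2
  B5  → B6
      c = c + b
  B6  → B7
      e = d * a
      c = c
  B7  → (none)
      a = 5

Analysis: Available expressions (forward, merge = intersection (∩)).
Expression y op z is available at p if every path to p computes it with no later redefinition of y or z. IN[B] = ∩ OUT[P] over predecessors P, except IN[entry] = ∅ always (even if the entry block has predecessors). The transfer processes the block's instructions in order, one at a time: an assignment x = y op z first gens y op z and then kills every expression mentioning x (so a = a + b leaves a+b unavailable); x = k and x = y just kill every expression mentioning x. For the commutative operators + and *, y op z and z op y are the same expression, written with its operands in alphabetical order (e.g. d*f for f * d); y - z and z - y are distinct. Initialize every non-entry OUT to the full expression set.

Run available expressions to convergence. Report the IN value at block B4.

Per-block solution:
  B0:  IN={}  OUT={f+f}
  B1:  IN={f+f}  OUT={}
  B2:  IN={}  OUT={f+f}
  B3:  IN={f+f}  OUT={a+c}
  B4:  IN={a+c}  OUT={a+c}
  B5:  IN={a+c}  OUT={}
  B6:  IN={}  OUT={a*d}
  B7:  IN={a*d}  OUT={}

Merge at B4: IN[B4] = OUT[B3] = {a+c}

Answer: {a+c}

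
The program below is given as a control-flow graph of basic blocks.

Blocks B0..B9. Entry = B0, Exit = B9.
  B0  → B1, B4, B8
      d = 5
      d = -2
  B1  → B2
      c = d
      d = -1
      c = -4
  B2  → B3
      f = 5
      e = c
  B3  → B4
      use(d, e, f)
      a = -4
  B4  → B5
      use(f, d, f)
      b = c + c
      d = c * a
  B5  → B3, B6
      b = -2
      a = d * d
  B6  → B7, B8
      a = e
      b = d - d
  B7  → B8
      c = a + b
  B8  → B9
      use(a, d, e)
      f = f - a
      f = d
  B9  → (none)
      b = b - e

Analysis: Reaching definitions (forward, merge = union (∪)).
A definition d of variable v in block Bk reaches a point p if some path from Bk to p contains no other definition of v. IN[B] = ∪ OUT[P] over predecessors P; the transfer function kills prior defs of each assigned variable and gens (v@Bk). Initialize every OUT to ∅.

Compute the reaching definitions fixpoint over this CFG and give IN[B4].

Per-block solution:
  B0:  IN={}  OUT={d@B0}
  B1:  IN={d@B0}  OUT={c@B1, d@B1}
  B2:  IN={c@B1, d@B1}  OUT={c@B1, d@B1, e@B2, f@B2}
  B3:  IN={a@B5, b@B5, c@B1, d@B1, d@B4, e@B2, f@B2}  OUT={a@B3, b@B5, c@B1, d@B1, d@B4, e@B2, f@B2}
  B4:  IN={a@B3, b@B5, c@B1, d@B0, d@B1, d@B4, e@B2, f@B2}  OUT={a@B3, b@B4, c@B1, d@B4, e@B2, f@B2}
  B5:  IN={a@B3, b@B4, c@B1, d@B4, e@B2, f@B2}  OUT={a@B5, b@B5, c@B1, d@B4, e@B2, f@B2}
  B6:  IN={a@B5, b@B5, c@B1, d@B4, e@B2, f@B2}  OUT={a@B6, b@B6, c@B1, d@B4, e@B2, f@B2}
  B7:  IN={a@B6, b@B6, c@B1, d@B4, e@B2, f@B2}  OUT={a@B6, b@B6, c@B7, d@B4, e@B2, f@B2}
  B8:  IN={a@B6, b@B6, c@B1, c@B7, d@B0, d@B4, e@B2, f@B2}  OUT={a@B6, b@B6, c@B1, c@B7, d@B0, d@B4, e@B2, f@B8}
  B9:  IN={a@B6, b@B6, c@B1, c@B7, d@B0, d@B4, e@B2, f@B8}  OUT={a@B6, b@B9, c@B1, c@B7, d@B0, d@B4, e@B2, f@B8}

Merge at B4: IN[B4] = OUT[B0] ⊔ OUT[B3] = {a@B3, b@B5, c@B1, d@B0, d@B1, d@B4, e@B2, f@B2}

Answer: {a@B3, b@B5, c@B1, d@B0, d@B1, d@B4, e@B2, f@B2}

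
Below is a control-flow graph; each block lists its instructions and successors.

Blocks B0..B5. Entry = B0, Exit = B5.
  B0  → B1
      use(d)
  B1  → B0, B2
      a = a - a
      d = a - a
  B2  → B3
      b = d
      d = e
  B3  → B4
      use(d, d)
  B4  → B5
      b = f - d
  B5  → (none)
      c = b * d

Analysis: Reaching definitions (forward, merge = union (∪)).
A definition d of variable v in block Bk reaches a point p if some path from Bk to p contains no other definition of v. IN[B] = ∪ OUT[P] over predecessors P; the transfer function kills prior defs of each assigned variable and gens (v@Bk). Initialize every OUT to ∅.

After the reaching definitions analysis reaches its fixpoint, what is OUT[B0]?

Answer: {a@B1, d@B1}

Trace:
Per-block solution:
  B0:  IN={a@B1, d@B1}  OUT={a@B1, d@B1}
  B1:  IN={a@B1, d@B1}  OUT={a@B1, d@B1}
  B2:  IN={a@B1, d@B1}  OUT={a@B1, b@B2, d@B2}
  B3:  IN={a@B1, b@B2, d@B2}  OUT={a@B1, b@B2, d@B2}
  B4:  IN={a@B1, b@B2, d@B2}  OUT={a@B1, b@B4, d@B2}
  B5:  IN={a@B1, b@B4, d@B2}  OUT={a@B1, b@B4, c@B5, d@B2}

Merge at B0 (entry node, so the boundary value {} is joined with the incoming edge(s)): IN[B0] = {} ⊔ OUT[B1] = {a@B1, d@B1}
Applying B0's transfer function to that IN value gives OUT[B0] (row B0 above).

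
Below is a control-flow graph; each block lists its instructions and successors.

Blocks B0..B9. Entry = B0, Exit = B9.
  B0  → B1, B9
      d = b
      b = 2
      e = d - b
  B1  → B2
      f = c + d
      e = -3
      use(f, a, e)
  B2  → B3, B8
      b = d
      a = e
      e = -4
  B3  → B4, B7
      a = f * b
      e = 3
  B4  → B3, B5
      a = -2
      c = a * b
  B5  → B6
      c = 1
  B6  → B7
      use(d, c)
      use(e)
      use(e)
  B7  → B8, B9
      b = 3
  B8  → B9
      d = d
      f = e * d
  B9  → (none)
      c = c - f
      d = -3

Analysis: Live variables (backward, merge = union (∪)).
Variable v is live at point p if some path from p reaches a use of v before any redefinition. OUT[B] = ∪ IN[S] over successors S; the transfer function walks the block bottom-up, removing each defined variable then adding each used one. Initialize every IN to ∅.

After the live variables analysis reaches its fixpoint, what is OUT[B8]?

Fixpoint table:
  B0:  IN={a, b, c, f}  OUT={a, c, d, f}
  B1:  IN={a, c, d}  OUT={c, d, e, f}
  B2:  IN={c, d, e, f}  OUT={b, c, d, e, f}
  B3:  IN={b, c, d, f}  OUT={b, c, d, e, f}
  B4:  IN={b, d, e, f}  OUT={b, c, d, e, f}
  B5:  IN={d, e, f}  OUT={c, d, e, f}
  B6:  IN={c, d, e, f}  OUT={c, d, e, f}
  B7:  IN={c, d, e, f}  OUT={c, d, e, f}
  B8:  IN={c, d, e}  OUT={c, f}
  B9:  IN={c, f}  OUT={}

Merge at B8: OUT[B8] = IN[B9] = {c, f}

Answer: {c, f}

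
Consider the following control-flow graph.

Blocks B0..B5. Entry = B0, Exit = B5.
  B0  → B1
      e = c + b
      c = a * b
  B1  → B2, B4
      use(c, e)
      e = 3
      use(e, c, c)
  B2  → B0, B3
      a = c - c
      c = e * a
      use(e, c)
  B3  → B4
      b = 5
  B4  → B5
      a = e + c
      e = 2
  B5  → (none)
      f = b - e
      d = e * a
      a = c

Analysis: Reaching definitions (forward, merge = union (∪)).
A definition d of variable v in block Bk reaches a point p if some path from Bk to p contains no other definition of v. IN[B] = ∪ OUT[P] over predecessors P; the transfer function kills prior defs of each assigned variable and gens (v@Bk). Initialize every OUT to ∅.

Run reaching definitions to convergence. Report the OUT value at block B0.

Fixpoint table:
  B0:  IN={a@B2, c@B2, e@B1}  OUT={a@B2, c@B0, e@B0}
  B1:  IN={a@B2, c@B0, e@B0}  OUT={a@B2, c@B0, e@B1}
  B2:  IN={a@B2, c@B0, e@B1}  OUT={a@B2, c@B2, e@B1}
  B3:  IN={a@B2, c@B2, e@B1}  OUT={a@B2, b@B3, c@B2, e@B1}
  B4:  IN={a@B2, b@B3, c@B0, c@B2, e@B1}  OUT={a@B4, b@B3, c@B0, c@B2, e@B4}
  B5:  IN={a@B4, b@B3, c@B0, c@B2, e@B4}  OUT={a@B5, b@B3, c@B0, c@B2, d@B5, e@B4, f@B5}

Merge at B0 (entry node, so the boundary value {} is joined with the incoming edge(s)): IN[B0] = {} ⊔ OUT[B2] = {a@B2, c@B2, e@B1}
Applying B0's transfer function to that IN value gives OUT[B0] (row B0 above).

Answer: {a@B2, c@B0, e@B0}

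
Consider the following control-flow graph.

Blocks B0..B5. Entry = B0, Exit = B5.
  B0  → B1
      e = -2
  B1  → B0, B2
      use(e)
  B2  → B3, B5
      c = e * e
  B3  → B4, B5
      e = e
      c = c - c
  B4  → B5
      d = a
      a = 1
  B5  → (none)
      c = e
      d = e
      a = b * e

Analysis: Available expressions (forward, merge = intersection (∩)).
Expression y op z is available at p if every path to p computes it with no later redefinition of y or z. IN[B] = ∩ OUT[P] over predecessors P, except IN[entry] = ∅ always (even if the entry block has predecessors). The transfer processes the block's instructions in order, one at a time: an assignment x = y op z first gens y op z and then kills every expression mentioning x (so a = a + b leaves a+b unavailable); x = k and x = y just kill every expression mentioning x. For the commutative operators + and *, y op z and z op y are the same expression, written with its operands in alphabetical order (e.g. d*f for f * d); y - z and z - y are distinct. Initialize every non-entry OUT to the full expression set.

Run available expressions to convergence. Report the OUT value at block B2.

Answer: {e*e}

Working:
Fixpoint table:
  B0:   IN={}   OUT={}
  B1:   IN={}   OUT={}
  B2:   IN={}   OUT={e*e}
  B3:   IN={e*e}   OUT={}
  B4:   IN={}   OUT={}
  B5:   IN={}   OUT={b*e}

Merge at B2: IN[B2] = OUT[B1] = {}
Applying B2's transfer function to that IN value gives OUT[B2] (row B2 above).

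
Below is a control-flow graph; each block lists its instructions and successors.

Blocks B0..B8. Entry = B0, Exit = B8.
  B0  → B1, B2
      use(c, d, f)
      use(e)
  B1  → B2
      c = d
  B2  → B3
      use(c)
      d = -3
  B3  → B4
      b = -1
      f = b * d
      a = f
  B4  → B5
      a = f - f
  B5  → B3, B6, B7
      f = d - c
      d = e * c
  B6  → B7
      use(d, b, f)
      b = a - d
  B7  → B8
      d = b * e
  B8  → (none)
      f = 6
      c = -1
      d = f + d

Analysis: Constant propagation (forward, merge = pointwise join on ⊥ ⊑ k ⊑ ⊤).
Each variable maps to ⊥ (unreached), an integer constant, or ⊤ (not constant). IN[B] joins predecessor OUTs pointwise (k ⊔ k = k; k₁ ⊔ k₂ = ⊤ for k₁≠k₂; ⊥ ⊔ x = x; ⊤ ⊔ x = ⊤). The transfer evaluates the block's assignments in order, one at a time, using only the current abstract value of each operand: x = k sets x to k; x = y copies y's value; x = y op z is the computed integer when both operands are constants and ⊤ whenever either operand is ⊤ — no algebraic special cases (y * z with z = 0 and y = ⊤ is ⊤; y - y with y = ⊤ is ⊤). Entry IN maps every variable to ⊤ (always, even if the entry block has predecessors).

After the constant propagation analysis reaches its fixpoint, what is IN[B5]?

Answer: {a: ⊤, b: -1, c: ⊤, d: ⊤, e: ⊤, f: ⊤}

Derivation:
Converged values:
  B0:   IN=(all ⊤)   OUT=(all ⊤)
  B1:   IN=(all ⊤)   OUT=(all ⊤)
  B2:   IN=(all ⊤)   OUT={d:-3; rest ⊤}
  B3:   IN=(all ⊤)   OUT={b:-1; rest ⊤}
  B4:   IN={b:-1; rest ⊤}   OUT={b:-1; rest ⊤}
  B5:   IN={b:-1; rest ⊤}   OUT={b:-1; rest ⊤}
  B6:   IN={b:-1; rest ⊤}   OUT=(all ⊤)
  B7:   IN=(all ⊤)   OUT=(all ⊤)
  B8:   IN=(all ⊤)   OUT={c:-1, f:6; rest ⊤}

Merge at B5: IN[B5] = OUT[B4] = {a: ⊤, b: -1, c: ⊤, d: ⊤, e: ⊤, f: ⊤}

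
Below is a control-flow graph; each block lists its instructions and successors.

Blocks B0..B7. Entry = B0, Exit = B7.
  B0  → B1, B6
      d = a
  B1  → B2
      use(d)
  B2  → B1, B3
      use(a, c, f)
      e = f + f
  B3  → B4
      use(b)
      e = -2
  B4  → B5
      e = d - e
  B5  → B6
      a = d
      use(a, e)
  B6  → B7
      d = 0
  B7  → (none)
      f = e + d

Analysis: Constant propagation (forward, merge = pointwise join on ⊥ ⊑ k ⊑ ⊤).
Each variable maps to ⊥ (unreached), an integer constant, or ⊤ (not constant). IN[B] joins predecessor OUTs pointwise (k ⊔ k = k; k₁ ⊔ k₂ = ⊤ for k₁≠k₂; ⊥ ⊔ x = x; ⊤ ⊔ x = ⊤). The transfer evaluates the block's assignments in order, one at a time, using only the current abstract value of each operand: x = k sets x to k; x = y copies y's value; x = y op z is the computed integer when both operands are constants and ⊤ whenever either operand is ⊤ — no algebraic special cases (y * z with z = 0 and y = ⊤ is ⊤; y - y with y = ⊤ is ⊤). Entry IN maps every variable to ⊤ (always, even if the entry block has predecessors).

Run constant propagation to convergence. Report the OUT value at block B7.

Per-block solution:
  B0:  IN=(all ⊤)  OUT=(all ⊤)
  B1:  IN=(all ⊤)  OUT=(all ⊤)
  B2:  IN=(all ⊤)  OUT=(all ⊤)
  B3:  IN=(all ⊤)  OUT={e:-2; rest ⊤}
  B4:  IN={e:-2; rest ⊤}  OUT=(all ⊤)
  B5:  IN=(all ⊤)  OUT=(all ⊤)
  B6:  IN=(all ⊤)  OUT={d:0; rest ⊤}
  B7:  IN={d:0; rest ⊤}  OUT={d:0; rest ⊤}

Merge at B7: IN[B7] = OUT[B6] = {a: ⊤, b: ⊤, c: ⊤, d: 0, e: ⊤, f: ⊤}
Applying B7's transfer function to that IN value gives OUT[B7] (row B7 above).

Answer: {a: ⊤, b: ⊤, c: ⊤, d: 0, e: ⊤, f: ⊤}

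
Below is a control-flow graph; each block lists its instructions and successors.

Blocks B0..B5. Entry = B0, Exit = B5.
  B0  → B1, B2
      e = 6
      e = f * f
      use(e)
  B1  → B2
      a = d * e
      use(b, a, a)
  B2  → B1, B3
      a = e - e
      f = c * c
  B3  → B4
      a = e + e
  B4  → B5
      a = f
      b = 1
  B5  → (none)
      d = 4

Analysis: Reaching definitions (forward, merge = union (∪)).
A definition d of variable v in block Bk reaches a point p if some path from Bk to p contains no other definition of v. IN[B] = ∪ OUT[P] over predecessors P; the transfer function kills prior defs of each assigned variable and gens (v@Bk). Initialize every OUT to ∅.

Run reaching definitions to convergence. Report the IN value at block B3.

Answer: {a@B2, e@B0, f@B2}

Working:
Converged values:
  B0:   IN={}   OUT={e@B0}
  B1:   IN={a@B2, e@B0, f@B2}   OUT={a@B1, e@B0, f@B2}
  B2:   IN={a@B1, e@B0, f@B2}   OUT={a@B2, e@B0, f@B2}
  B3:   IN={a@B2, e@B0, f@B2}   OUT={a@B3, e@B0, f@B2}
  B4:   IN={a@B3, e@B0, f@B2}   OUT={a@B4, b@B4, e@B0, f@B2}
  B5:   IN={a@B4, b@B4, e@B0, f@B2}   OUT={a@B4, b@B4, d@B5, e@B0, f@B2}

Merge at B3: IN[B3] = OUT[B2] = {a@B2, e@B0, f@B2}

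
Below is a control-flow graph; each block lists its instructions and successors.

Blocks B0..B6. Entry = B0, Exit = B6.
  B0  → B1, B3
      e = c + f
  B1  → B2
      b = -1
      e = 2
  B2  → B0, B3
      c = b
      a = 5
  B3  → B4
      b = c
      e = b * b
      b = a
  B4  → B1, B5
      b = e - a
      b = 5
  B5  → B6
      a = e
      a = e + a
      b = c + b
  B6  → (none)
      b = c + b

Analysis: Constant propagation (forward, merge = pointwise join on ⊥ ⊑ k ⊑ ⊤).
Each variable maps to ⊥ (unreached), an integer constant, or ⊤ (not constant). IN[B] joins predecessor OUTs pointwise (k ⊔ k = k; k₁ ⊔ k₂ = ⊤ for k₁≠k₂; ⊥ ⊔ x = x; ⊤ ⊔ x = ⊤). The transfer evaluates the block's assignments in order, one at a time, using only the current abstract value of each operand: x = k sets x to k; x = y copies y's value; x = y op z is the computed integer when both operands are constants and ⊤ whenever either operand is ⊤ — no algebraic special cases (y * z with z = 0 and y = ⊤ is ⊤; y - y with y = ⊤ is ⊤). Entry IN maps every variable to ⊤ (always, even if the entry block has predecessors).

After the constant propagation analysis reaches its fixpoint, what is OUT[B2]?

Answer: {a: 5, b: -1, c: -1, d: ⊤, e: 2, f: ⊤}

Derivation:
Converged values:
  B0: | IN=(all ⊤) | OUT=(all ⊤)
  B1: | IN=(all ⊤) | OUT={b:-1, e:2; rest ⊤}
  B2: | IN={b:-1, e:2; rest ⊤} | OUT={a:5, b:-1, c:-1, e:2; rest ⊤}
  B3: | IN=(all ⊤) | OUT=(all ⊤)
  B4: | IN=(all ⊤) | OUT={b:5; rest ⊤}
  B5: | IN={b:5; rest ⊤} | OUT=(all ⊤)
  B6: | IN=(all ⊤) | OUT=(all ⊤)

Merge at B2: IN[B2] = OUT[B1] = {a: ⊤, b: -1, c: ⊤, d: ⊤, e: 2, f: ⊤}
Applying B2's transfer function to that IN value gives OUT[B2] (row B2 above).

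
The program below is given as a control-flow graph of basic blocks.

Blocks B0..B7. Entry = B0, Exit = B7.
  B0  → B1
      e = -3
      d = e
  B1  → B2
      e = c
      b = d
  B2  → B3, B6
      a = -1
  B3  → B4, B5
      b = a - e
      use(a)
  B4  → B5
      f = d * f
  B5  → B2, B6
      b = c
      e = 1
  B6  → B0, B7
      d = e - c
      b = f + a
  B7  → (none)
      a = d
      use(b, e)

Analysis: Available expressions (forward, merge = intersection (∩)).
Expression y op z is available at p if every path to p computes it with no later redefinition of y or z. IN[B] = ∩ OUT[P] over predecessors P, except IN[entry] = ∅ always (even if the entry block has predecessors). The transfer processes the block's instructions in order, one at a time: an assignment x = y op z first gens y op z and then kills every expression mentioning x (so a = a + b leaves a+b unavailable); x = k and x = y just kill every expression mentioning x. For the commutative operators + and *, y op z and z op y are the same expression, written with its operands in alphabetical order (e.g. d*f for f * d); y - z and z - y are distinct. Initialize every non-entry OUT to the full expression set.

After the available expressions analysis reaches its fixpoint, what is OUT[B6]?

Converged values:
  B0: | IN={} | OUT={}
  B1: | IN={} | OUT={}
  B2: | IN={} | OUT={}
  B3: | IN={} | OUT={a-e}
  B4: | IN={a-e} | OUT={a-e}
  B5: | IN={a-e} | OUT={}
  B6: | IN={} | OUT={a+f, e-c}
  B7: | IN={a+f, e-c} | OUT={e-c}

Merge at B6: IN[B6] = OUT[B2] ∩ OUT[B5] = {}
Applying B6's transfer function to that IN value gives OUT[B6] (row B6 above).

Answer: {a+f, e-c}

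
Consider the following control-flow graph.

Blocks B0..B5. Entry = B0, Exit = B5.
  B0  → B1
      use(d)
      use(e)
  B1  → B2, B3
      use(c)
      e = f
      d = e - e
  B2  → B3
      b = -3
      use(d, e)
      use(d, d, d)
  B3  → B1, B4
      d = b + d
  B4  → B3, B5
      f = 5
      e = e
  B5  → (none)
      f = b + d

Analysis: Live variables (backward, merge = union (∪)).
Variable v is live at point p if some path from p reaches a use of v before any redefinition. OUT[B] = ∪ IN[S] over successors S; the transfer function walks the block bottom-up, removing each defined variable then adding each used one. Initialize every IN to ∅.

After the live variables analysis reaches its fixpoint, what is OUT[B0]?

Answer: {b, c, f}

Trace:
Per-block solution:
  B0:   IN={b, c, d, e, f}   OUT={b, c, f}
  B1:   IN={b, c, f}   OUT={b, c, d, e, f}
  B2:   IN={c, d, e, f}   OUT={b, c, d, e, f}
  B3:   IN={b, c, d, e, f}   OUT={b, c, d, e, f}
  B4:   IN={b, c, d, e}   OUT={b, c, d, e, f}
  B5:   IN={b, d}   OUT={}

Merge at B0: OUT[B0] = IN[B1] = {b, c, f}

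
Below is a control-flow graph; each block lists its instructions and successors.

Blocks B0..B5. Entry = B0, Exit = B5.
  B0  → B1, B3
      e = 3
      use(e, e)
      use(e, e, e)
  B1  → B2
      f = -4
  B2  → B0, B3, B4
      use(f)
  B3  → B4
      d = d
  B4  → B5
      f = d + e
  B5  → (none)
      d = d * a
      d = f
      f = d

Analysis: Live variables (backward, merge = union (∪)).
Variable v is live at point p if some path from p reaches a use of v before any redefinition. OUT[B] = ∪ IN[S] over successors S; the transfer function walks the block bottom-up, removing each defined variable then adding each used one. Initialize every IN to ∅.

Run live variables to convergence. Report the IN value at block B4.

Per-block solution:
  B0: | IN={a, d} | OUT={a, d, e}
  B1: | IN={a, d, e} | OUT={a, d, e, f}
  B2: | IN={a, d, e, f} | OUT={a, d, e}
  B3: | IN={a, d, e} | OUT={a, d, e}
  B4: | IN={a, d, e} | OUT={a, d, f}
  B5: | IN={a, d, f} | OUT={}

Merge at B4: OUT[B4] = IN[B5] = {a, d, f}
Applying B4's transfer function to that OUT value gives IN[B4] (row B4 above).

Answer: {a, d, e}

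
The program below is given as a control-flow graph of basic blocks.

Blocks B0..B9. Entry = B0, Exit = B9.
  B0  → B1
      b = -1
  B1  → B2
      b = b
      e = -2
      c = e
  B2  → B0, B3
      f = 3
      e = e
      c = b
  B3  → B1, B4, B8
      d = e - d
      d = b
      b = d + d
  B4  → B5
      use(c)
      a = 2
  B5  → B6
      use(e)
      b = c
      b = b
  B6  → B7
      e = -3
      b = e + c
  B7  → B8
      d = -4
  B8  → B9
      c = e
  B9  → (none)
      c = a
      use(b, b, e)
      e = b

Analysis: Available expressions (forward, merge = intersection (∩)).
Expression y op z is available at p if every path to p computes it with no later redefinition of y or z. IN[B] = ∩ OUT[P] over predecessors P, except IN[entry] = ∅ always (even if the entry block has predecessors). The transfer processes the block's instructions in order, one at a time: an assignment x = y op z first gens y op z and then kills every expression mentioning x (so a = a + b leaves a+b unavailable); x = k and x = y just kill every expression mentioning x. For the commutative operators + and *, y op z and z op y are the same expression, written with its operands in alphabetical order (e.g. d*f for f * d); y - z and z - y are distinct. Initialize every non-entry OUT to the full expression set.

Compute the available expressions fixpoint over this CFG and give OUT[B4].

Per-block solution:
  B0:  IN={}  OUT={}
  B1:  IN={}  OUT={}
  B2:  IN={}  OUT={}
  B3:  IN={}  OUT={d+d}
  B4:  IN={d+d}  OUT={d+d}
  B5:  IN={d+d}  OUT={d+d}
  B6:  IN={d+d}  OUT={c+e, d+d}
  B7:  IN={c+e, d+d}  OUT={c+e}
  B8:  IN={}  OUT={}
  B9:  IN={}  OUT={}

Merge at B4: IN[B4] = OUT[B3] = {d+d}
Applying B4's transfer function to that IN value gives OUT[B4] (row B4 above).

Answer: {d+d}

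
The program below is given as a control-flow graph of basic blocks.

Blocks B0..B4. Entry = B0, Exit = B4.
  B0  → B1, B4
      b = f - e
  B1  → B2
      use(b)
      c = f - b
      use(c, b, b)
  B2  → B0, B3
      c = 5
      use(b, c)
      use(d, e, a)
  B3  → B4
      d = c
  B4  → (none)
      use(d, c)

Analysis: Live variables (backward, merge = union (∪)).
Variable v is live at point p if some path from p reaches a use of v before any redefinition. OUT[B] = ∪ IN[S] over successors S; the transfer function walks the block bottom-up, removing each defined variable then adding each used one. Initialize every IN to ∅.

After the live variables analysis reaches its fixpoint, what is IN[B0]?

Per-block solution:
  B0: | IN={a, c, d, e, f} | OUT={a, b, c, d, e, f}
  B1: | IN={a, b, d, e, f} | OUT={a, b, d, e, f}
  B2: | IN={a, b, d, e, f} | OUT={a, c, d, e, f}
  B3: | IN={c} | OUT={c, d}
  B4: | IN={c, d} | OUT={}

Merge at B0: OUT[B0] = IN[B1] ⊔ IN[B4] = {a, b, c, d, e, f}
Applying B0's transfer function to that OUT value gives IN[B0] (row B0 above).

Answer: {a, c, d, e, f}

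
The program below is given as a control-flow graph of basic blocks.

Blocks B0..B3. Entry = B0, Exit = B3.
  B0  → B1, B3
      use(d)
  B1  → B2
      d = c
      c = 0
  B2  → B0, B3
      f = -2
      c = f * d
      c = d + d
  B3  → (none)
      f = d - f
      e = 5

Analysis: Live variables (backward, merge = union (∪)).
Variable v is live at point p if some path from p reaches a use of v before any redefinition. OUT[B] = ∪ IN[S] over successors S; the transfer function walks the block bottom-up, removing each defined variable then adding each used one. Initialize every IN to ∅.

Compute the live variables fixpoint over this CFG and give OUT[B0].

Answer: {c, d, f}

Working:
Fixpoint table:
  B0: | IN={c, d, f} | OUT={c, d, f}
  B1: | IN={c} | OUT={d}
  B2: | IN={d} | OUT={c, d, f}
  B3: | IN={d, f} | OUT={}

Merge at B0: OUT[B0] = IN[B1] ⊔ IN[B3] = {c, d, f}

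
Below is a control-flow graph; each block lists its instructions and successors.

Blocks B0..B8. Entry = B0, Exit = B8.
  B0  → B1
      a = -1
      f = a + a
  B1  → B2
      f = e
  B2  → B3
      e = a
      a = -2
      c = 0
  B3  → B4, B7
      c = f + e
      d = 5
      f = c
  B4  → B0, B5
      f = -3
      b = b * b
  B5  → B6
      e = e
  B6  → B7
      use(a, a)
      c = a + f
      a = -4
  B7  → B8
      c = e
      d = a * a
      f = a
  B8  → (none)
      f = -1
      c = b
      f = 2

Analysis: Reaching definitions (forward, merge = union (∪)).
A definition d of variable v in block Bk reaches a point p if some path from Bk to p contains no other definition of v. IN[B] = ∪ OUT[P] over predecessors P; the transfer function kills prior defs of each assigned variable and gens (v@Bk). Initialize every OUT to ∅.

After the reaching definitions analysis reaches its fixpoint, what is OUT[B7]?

Answer: {a@B2, a@B6, b@B4, c@B7, d@B7, e@B2, e@B5, f@B7}

Trace:
Converged values:
  B0:   IN={a@B2, b@B4, c@B3, d@B3, e@B2, f@B4}   OUT={a@B0, b@B4, c@B3, d@B3, e@B2, f@B0}
  B1:   IN={a@B0, b@B4, c@B3, d@B3, e@B2, f@B0}   OUT={a@B0, b@B4, c@B3, d@B3, e@B2, f@B1}
  B2:   IN={a@B0, b@B4, c@B3, d@B3, e@B2, f@B1}   OUT={a@B2, b@B4, c@B2, d@B3, e@B2, f@B1}
  B3:   IN={a@B2, b@B4, c@B2, d@B3, e@B2, f@B1}   OUT={a@B2, b@B4, c@B3, d@B3, e@B2, f@B3}
  B4:   IN={a@B2, b@B4, c@B3, d@B3, e@B2, f@B3}   OUT={a@B2, b@B4, c@B3, d@B3, e@B2, f@B4}
  B5:   IN={a@B2, b@B4, c@B3, d@B3, e@B2, f@B4}   OUT={a@B2, b@B4, c@B3, d@B3, e@B5, f@B4}
  B6:   IN={a@B2, b@B4, c@B3, d@B3, e@B5, f@B4}   OUT={a@B6, b@B4, c@B6, d@B3, e@B5, f@B4}
  B7:   IN={a@B2, a@B6, b@B4, c@B3, c@B6, d@B3, e@B2, e@B5, f@B3, f@B4}   OUT={a@B2, a@B6, b@B4, c@B7, d@B7, e@B2, e@B5, f@B7}
  B8:   IN={a@B2, a@B6, b@B4, c@B7, d@B7, e@B2, e@B5, f@B7}   OUT={a@B2, a@B6, b@B4, c@B8, d@B7, e@B2, e@B5, f@B8}

Merge at B7: IN[B7] = OUT[B3] ⊔ OUT[B6] = {a@B2, a@B6, b@B4, c@B3, c@B6, d@B3, e@B2, e@B5, f@B3, f@B4}
Applying B7's transfer function to that IN value gives OUT[B7] (row B7 above).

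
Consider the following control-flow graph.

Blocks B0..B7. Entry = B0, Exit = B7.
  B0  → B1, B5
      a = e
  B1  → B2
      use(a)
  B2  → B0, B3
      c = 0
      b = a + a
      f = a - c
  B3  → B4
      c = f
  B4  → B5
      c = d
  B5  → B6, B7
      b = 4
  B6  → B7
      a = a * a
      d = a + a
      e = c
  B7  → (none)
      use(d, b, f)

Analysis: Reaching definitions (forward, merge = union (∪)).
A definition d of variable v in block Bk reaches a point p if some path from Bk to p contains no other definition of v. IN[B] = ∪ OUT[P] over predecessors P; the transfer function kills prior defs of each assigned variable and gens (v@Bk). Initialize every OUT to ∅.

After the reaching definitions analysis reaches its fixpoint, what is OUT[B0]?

Answer: {a@B0, b@B2, c@B2, f@B2}

Derivation:
Per-block solution:
  B0: | IN={a@B0, b@B2, c@B2, f@B2} | OUT={a@B0, b@B2, c@B2, f@B2}
  B1: | IN={a@B0, b@B2, c@B2, f@B2} | OUT={a@B0, b@B2, c@B2, f@B2}
  B2: | IN={a@B0, b@B2, c@B2, f@B2} | OUT={a@B0, b@B2, c@B2, f@B2}
  B3: | IN={a@B0, b@B2, c@B2, f@B2} | OUT={a@B0, b@B2, c@B3, f@B2}
  B4: | IN={a@B0, b@B2, c@B3, f@B2} | OUT={a@B0, b@B2, c@B4, f@B2}
  B5: | IN={a@B0, b@B2, c@B2, c@B4, f@B2} | OUT={a@B0, b@B5, c@B2, c@B4, f@B2}
  B6: | IN={a@B0, b@B5, c@B2, c@B4, f@B2} | OUT={a@B6, b@B5, c@B2, c@B4, d@B6, e@B6, f@B2}
  B7: | IN={a@B0, a@B6, b@B5, c@B2, c@B4, d@B6, e@B6, f@B2} | OUT={a@B0, a@B6, b@B5, c@B2, c@B4, d@B6, e@B6, f@B2}

Merge at B0 (entry node, so the boundary value {} is joined with the incoming edge(s)): IN[B0] = {} ⊔ OUT[B2] = {a@B0, b@B2, c@B2, f@B2}
Applying B0's transfer function to that IN value gives OUT[B0] (row B0 above).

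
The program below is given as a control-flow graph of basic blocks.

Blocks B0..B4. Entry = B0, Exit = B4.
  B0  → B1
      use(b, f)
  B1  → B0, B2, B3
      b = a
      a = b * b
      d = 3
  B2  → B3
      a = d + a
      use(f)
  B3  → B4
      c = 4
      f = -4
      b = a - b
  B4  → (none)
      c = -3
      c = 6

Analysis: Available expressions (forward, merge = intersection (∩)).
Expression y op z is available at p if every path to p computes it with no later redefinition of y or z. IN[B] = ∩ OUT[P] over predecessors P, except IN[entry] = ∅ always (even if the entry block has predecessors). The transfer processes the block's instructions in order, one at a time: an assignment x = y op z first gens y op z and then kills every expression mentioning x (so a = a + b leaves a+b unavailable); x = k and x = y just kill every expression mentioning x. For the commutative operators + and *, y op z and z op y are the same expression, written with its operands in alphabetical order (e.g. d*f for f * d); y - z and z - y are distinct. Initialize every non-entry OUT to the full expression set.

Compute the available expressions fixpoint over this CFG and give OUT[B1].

Converged values:
  B0: | IN={} | OUT={}
  B1: | IN={} | OUT={b*b}
  B2: | IN={b*b} | OUT={b*b}
  B3: | IN={b*b} | OUT={}
  B4: | IN={} | OUT={}

Merge at B1: IN[B1] = OUT[B0] = {}
Applying B1's transfer function to that IN value gives OUT[B1] (row B1 above).

Answer: {b*b}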